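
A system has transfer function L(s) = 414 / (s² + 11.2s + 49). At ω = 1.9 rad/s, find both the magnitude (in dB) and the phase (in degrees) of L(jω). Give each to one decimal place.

|L| = 18.3 dB, ∠L = -25.1°

|(j1.9)² + 11.2(j1.9) + 49| = |45.39 + j21.28| = 50.13
|L(j1.9)| = 414 / 50.13 = 8.2584
20 log₁₀(8.2584) = 18.34 dB
∠[(j1.9)² + 11.2(j1.9) + 49] = ∠[45.39 + j21.28] = 25.12°
∠L(j1.9) = −25.12° = -25.12°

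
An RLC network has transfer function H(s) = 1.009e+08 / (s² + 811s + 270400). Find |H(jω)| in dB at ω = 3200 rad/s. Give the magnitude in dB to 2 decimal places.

|(j3200)² + 811(j3200) + 270400| = |-9.9696e+06 + j2.5952e+06| = 1.03e+07
|H(j3200)| = 1.009e+08 / 1.03e+07 = 9.7944
20 log₁₀(9.7944) = 19.820 dB

19.82 dB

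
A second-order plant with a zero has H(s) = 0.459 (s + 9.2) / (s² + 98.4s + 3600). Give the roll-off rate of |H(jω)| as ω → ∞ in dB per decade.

With 1 zero and 2 poles, the high-frequency asymptotic slope is 20 × (1 − 2) = -20 dB/decade.

-20 dB/decade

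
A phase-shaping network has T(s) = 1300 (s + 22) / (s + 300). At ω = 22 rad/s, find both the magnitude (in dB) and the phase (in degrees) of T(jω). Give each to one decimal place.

|j22 + 22| = √(22² + 22²) = 31.11
|j22 + 300| = √(22² + 300²) = 300.8
|T(j22)| = 1300 × 31.11 / 300.8 = 134.46
20 log₁₀(134.46) = 42.57 dB
∠(j22 + 22) = arctan(22/22) = 45.00°
∠(j22 + 300) = arctan(22/300) = 4.19°
∠T(j22) = 45.00° − 4.19° = 40.81°

|T| = 42.6 dB, ∠T = 40.8°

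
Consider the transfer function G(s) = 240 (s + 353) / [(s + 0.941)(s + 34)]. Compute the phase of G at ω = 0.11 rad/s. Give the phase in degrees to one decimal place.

-6.8°

∠(j0.11 + 353) = arctan(0.11/353) = 0.02°
∠(j0.11 + 0.941) = arctan(0.11/0.941) = 6.67°
∠(j0.11 + 34) = arctan(0.11/34) = 0.19°
∠G(j0.11) = 0.02° − (6.67° + 0.19°) = -6.83°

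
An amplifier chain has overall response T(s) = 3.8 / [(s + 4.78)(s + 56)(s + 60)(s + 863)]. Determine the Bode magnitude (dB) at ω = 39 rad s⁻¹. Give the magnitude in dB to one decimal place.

-152.8 dB

|j39 + 4.78| = √(39² + 4.78²) = 39.29
|j39 + 56| = √(39² + 56²) = 68.24
|j39 + 60| = √(39² + 60²) = 71.56
|j39 + 863| = √(39² + 863²) = 863.9
|T(j39)| = 3.8 / (39.29 × 68.24 × 71.56 × 863.9) = 2.2924e-08
20 log₁₀(2.2924e-08) = -152.79 dB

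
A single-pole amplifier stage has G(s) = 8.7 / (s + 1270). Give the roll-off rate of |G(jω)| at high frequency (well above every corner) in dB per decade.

-20 dB/decade

With 0 zeros and 1 pole, the high-frequency asymptotic slope is 20 × (0 − 1) = -20 dB/decade.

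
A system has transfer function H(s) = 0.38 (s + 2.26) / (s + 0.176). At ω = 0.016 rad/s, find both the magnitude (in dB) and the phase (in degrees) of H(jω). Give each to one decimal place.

|H| = 13.7 dB, ∠H = -4.8°

|j0.016 + 2.26| = √(0.016² + 2.26²) = 2.26
|j0.016 + 0.176| = √(0.016² + 0.176²) = 0.1767
|H(j0.016)| = 0.38 × 2.26 / 0.1767 = 4.8596
20 log₁₀(4.8596) = 13.73 dB
∠(j0.016 + 2.26) = arctan(0.016/2.26) = 0.41°
∠(j0.016 + 0.176) = arctan(0.016/0.176) = 5.19°
∠H(j0.016) = 0.41° − 5.19° = -4.79°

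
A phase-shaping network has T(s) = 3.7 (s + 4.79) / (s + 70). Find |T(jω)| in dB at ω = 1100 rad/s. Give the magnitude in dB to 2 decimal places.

|j1100 + 4.79| = √(1100² + 4.79²) = 1100
|j1100 + 70| = √(1100² + 70²) = 1102
|T(j1100)| = 3.7 × 1100 / 1102 = 3.6926
20 log₁₀(3.6926) = 11.347 dB

11.35 dB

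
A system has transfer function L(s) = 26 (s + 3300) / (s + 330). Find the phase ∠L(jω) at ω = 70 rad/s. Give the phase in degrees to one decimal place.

∠(j70 + 3300) = arctan(70/3300) = 1.22°
∠(j70 + 330) = arctan(70/330) = 11.98°
∠L(j70) = 1.22° − 11.98° = -10.76°

-10.8°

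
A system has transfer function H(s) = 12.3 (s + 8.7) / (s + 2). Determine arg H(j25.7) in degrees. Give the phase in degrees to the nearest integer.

∠(j25.7 + 8.7) = arctan(25.7/8.7) = 71.30°
∠(j25.7 + 2) = arctan(25.7/2) = 85.55°
∠H(j25.7) = 71.30° − 85.55° = -14.25°

-14°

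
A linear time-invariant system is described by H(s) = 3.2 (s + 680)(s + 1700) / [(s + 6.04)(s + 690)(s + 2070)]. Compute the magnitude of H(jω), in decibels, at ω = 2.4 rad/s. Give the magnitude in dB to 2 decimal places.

-7.99 dB

|j2.4 + 680| = √(2.4² + 680²) = 680
|j2.4 + 1700| = √(2.4² + 1700²) = 1700
|j2.4 + 6.04| = √(2.4² + 6.04²) = 6.499
|j2.4 + 690| = √(2.4² + 690²) = 690
|j2.4 + 2070| = √(2.4² + 2070²) = 2070
|H(j2.4)| = 3.2 × 680 × 1700 / (6.499 × 690 × 2070) = 0.39849
20 log₁₀(0.39849) = -7.992 dB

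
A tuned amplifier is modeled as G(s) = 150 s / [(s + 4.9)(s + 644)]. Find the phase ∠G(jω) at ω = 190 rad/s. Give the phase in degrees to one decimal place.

∠(j190) = 90.00°
∠(j190 + 4.9) = arctan(190/4.9) = 88.52°
∠(j190 + 644) = arctan(190/644) = 16.44°
∠G(j190) = 90.00° − (88.52° + 16.44°) = -14.96°

-15.0°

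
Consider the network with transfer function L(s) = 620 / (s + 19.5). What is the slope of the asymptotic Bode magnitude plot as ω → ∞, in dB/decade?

With 0 zeros and 1 pole, the high-frequency asymptotic slope is 20 × (0 − 1) = -20 dB/decade.

-20 dB/decade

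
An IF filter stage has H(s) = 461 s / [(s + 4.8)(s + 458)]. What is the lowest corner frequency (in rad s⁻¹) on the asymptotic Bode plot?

Break frequencies occur at each pole and zero magnitude: 4.8 rad s⁻¹, 458 rad s⁻¹.
The lowest is 4.8 rad s⁻¹.

4.8 rad s⁻¹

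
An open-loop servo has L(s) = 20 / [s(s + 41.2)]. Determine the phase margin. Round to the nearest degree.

Gain crossover: |L(jω)| = 1 at ω ≈ 0.485 rad/s.
∠L(j0.485) = −90° − arctan(0.485/41.2) ≈ -90.68°
PM = 180° + (-90.68°) = 89.32°

89°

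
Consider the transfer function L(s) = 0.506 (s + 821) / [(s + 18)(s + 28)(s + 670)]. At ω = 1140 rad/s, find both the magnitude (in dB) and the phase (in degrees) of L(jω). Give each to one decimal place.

|j1140 + 821| = √(1140² + 821²) = 1405
|j1140 + 18| = √(1140² + 18²) = 1140
|j1140 + 28| = √(1140² + 28²) = 1140
|j1140 + 670| = √(1140² + 670²) = 1322
|L(j1140)| = 0.506 × 1405 / (1140 × 1140 × 1322) = 4.1348e-07
20 log₁₀(4.1348e-07) = -127.67 dB
∠(j1140 + 821) = arctan(1140/821) = 54.24°
∠(j1140 + 18) = arctan(1140/18) = 89.10°
∠(j1140 + 28) = arctan(1140/28) = 88.59°
∠(j1140 + 670) = arctan(1140/670) = 59.56°
∠L(j1140) = 54.24° − (89.10° + 88.59° + 59.56°) = -183.01°

|L| = -127.7 dB, ∠L = -183.0°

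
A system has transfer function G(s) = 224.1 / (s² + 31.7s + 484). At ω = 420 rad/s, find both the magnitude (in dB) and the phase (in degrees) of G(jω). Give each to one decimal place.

|(j420)² + 31.7(j420) + 484| = |-1.7592e+05 + j13314| = 1.764e+05
|G(j420)| = 224.1 / 1.764e+05 = 0.0012703
20 log₁₀(0.0012703) = -57.92 dB
∠[(j420)² + 31.7(j420) + 484] = ∠[-1.7592e+05 + j13314] = 175.67°
∠G(j420) = −175.67° = -175.67°

|G| = -57.9 dB, ∠G = -175.7°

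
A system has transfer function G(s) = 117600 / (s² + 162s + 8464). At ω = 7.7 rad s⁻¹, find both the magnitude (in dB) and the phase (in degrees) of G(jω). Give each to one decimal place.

|(j7.7)² + 162(j7.7) + 8464| = |8404.7 + j1247.4| = 8497
|G(j7.7)| = 117600 / 8497 = 13.841
20 log₁₀(13.841) = 22.82 dB
∠[(j7.7)² + 162(j7.7) + 8464] = ∠[8404.7 + j1247.4] = 8.44°
∠G(j7.7) = −8.44° = -8.44°

|G| = 22.8 dB, ∠G = -8.4°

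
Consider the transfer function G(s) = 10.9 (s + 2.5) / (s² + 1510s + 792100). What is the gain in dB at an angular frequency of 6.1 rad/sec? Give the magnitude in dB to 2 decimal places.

|j6.1 + 2.5| = √(6.1² + 2.5²) = 6.592
|(j6.1)² + 1510(j6.1) + 792100| = |7.9206e+05 + j9211| = 7.921e+05
|G(j6.1)| = 10.9 × 6.592 / 7.921e+05 = 9.0716e-05
20 log₁₀(9.0716e-05) = -80.846 dB

-80.85 dB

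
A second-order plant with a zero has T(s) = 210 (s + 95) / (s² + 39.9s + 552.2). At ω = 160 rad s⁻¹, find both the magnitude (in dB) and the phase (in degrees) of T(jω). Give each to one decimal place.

|j160 + 95| = √(160² + 95²) = 186.1
|(j160)² + 39.9(j160) + 552.2| = |-25048 + j6384| = 2.585e+04
|T(j160)| = 210 × 186.1 / 2.585e+04 = 1.5117
20 log₁₀(1.5117) = 3.59 dB
∠(j160 + 95) = arctan(160/95) = 59.30°
∠[(j160)² + 39.9(j160) + 552.2] = ∠[-25048 + j6384] = 165.70°
∠T(j160) = 59.30° − 165.70° = -106.40°

|T| = 3.6 dB, ∠T = -106.4 deg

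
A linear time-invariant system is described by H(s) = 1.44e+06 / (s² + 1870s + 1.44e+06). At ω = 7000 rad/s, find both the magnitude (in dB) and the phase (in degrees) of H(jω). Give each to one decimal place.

|(j7000)² + 1870(j7000) + 1.44e+06| = |-4.756e+07 + j1.309e+07| = 4.933e+07
|H(j7000)| = 1.44e+06 / 4.933e+07 = 0.029192
20 log₁₀(0.029192) = -30.69 dB
∠[(j7000)² + 1870(j7000) + 1.44e+06] = ∠[-4.756e+07 + j1.309e+07] = 164.61°
∠H(j7000) = −164.61° = -164.61°

|H| = -30.7 dB, ∠H = -164.6 deg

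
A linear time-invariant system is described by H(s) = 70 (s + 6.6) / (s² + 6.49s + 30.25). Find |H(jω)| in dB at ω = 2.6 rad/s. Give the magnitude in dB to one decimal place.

24.7 dB

|j2.6 + 6.6| = √(2.6² + 6.6²) = 7.094
|(j2.6)² + 6.49(j2.6) + 30.25| = |23.49 + j16.874| = 28.92
|H(j2.6)| = 70 × 7.094 / 28.92 = 17.168
20 log₁₀(17.168) = 24.69 dB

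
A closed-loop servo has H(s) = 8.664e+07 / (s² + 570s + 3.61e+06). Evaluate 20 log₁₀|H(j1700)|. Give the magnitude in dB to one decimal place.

37.1 dB

|(j1700)² + 570(j1700) + 3.61e+06| = |7.2e+05 + j9.69e+05| = 1.207e+06
|H(j1700)| = 8.664e+07 / 1.207e+06 = 71.769
20 log₁₀(71.769) = 37.12 dB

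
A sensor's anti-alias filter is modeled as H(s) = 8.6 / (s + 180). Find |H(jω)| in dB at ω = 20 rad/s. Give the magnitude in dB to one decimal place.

|j20 + 180| = √(20² + 180²) = 181.1
|H(j20)| = 8.6 / 181.1 = 0.047486
20 log₁₀(0.047486) = -26.47 dB

-26.5 dB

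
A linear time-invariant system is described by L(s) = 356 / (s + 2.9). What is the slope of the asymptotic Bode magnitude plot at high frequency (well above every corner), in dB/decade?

With 0 zeros and 1 pole, the high-frequency asymptotic slope is 20 × (0 − 1) = -20 dB/decade.

-20 dB/decade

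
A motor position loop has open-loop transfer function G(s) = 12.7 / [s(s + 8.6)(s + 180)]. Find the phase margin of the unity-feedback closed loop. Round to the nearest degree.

90°

Gain crossover: |G(jω)| = 1 at ω ≈ 0.0082 rad/s.
∠G(j0.0082) = −90° − arctan(0.0082/8.6) − arctan(0.0082/180) ≈ -90.06°
PM = 180° + (-90.06°) = 89.94°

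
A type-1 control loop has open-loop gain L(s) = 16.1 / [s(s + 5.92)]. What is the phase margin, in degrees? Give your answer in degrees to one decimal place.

67.1°

Gain crossover: |L(jω)| = 1 at ω ≈ 2.5 rad/sec.
∠L(j2.5) = −90° − arctan(2.5/5.92) ≈ -112.93°
PM = 180° + (-112.93°) = 67.07°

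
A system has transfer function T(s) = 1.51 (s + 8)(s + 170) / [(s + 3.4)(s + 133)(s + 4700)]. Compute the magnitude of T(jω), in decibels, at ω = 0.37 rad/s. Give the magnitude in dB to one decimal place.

|j0.37 + 8| = √(0.37² + 8²) = 8.009
|j0.37 + 170| = √(0.37² + 170²) = 170
|j0.37 + 3.4| = √(0.37² + 3.4²) = 3.42
|j0.37 + 133| = √(0.37² + 133²) = 133
|j0.37 + 4700| = √(0.37² + 4700²) = 4700
|T(j0.37)| = 1.51 × 8.009 × 170 / (3.42 × 133 × 4700) = 0.0009616
20 log₁₀(0.0009616) = -60.34 dB

-60.3 dB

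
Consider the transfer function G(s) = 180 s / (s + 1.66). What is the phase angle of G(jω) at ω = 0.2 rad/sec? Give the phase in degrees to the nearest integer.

83°

∠(j0.2) = 90.00°
∠(j0.2 + 1.66) = arctan(0.2/1.66) = 6.87°
∠G(j0.2) = 90.00° − 6.87° = 83.13°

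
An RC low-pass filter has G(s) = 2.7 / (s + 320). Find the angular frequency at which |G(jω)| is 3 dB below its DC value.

For a single-pole low-pass, the −3 dB point is at the pole: ω = 320 rad s⁻¹.

320 rad s⁻¹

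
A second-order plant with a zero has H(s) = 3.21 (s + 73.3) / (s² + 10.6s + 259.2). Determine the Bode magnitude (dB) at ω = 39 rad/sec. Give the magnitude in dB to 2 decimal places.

|j39 + 73.3| = √(39² + 73.3²) = 83.03
|(j39)² + 10.6(j39) + 259.2| = |-1261.8 + j413.4| = 1328
|H(j39)| = 3.21 × 83.03 / 1328 = 0.20073
20 log₁₀(0.20073) = -13.948 dB

-13.95 dB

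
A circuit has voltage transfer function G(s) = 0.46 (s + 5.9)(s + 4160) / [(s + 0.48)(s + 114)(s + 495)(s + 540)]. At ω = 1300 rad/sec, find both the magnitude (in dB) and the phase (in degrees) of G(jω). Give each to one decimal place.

|j1300 + 5.9| = √(1300² + 5.9²) = 1300
|j1300 + 4160| = √(1300² + 4160²) = 4358
|j1300 + 0.48| = √(1300² + 0.48²) = 1300
|j1300 + 114| = √(1300² + 114²) = 1305
|j1300 + 495| = √(1300² + 495²) = 1391
|j1300 + 540| = √(1300² + 540²) = 1408
|G(j1300)| = 0.46 × 1300 × 4358 / (1300 × 1305 × 1391 × 1408) = 7.8457e-07
20 log₁₀(7.8457e-07) = -122.11 dB
∠(j1300 + 5.9) = arctan(1300/5.9) = 89.74°
∠(j1300 + 4160) = arctan(1300/4160) = 17.35°
∠(j1300 + 0.48) = arctan(1300/0.48) = 89.98°
∠(j1300 + 114) = arctan(1300/114) = 84.99°
∠(j1300 + 495) = arctan(1300/495) = 69.15°
∠(j1300 + 540) = arctan(1300/540) = 67.44°
∠G(j1300) = 89.74° + 17.35° − (89.98° + 84.99° + 69.15° + 67.44°) = -204.47°

|G| = -122.1 dB, ∠G = -204.5 deg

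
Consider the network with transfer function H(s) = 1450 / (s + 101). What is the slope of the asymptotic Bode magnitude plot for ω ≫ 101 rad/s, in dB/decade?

-20 dB/decade

With 0 zeros and 1 pole, the high-frequency asymptotic slope is 20 × (0 − 1) = -20 dB/decade.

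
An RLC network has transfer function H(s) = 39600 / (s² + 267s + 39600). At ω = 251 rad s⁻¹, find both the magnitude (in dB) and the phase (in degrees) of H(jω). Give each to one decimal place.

|(j251)² + 267(j251) + 39600| = |-23401 + j67017| = 7.099e+04
|H(j251)| = 39600 / 7.099e+04 = 0.55786
20 log₁₀(0.55786) = -5.07 dB
∠[(j251)² + 267(j251) + 39600] = ∠[-23401 + j67017] = 109.25°
∠H(j251) = −109.25° = -109.25°

|H| = -5.1 dB, ∠H = -109.2°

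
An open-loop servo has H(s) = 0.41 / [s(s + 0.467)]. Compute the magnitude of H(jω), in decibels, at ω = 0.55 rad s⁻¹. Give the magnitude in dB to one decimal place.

|j0.55 + 0.467| = √(0.55² + 0.467²) = 0.7215
|j0.55| = 0.55
|H(j0.55)| = 0.41 / (0.7215 × 0.55) = 1.0332
20 log₁₀(1.0332) = 0.28 dB

0.3 dB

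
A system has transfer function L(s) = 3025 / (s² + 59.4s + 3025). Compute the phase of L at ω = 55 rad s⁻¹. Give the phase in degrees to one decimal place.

∠[(j55)² + 59.4(j55) + 3025] = ∠[0 + j3267] = 90.00°
∠L(j55) = −90.00° = -90.00°

-90.0°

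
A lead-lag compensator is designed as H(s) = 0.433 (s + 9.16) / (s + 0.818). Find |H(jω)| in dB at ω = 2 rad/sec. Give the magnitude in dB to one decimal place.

|j2 + 9.16| = √(2² + 9.16²) = 9.376
|j2 + 0.818| = √(2² + 0.818²) = 2.161
|H(j2)| = 0.433 × 9.376 / 2.161 = 1.8788
20 log₁₀(1.8788) = 5.48 dB

5.5 dB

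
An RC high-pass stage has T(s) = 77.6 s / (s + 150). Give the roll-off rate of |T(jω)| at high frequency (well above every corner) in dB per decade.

0 dB/decade

With 1 zero and 1 pole, the high-frequency asymptotic slope is 20 × (1 − 1) = 0 dB/decade.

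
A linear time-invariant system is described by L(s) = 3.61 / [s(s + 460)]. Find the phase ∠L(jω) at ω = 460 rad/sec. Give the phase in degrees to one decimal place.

∠(j460 + 460) = arctan(460/460) = 45.00°
∠(j460) = 90.00°
∠L(j460) = − (45.00° + 90.00°) = -135.00°

-135.0°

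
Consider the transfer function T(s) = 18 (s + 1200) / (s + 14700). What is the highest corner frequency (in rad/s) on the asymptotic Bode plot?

Break frequencies occur at each pole and zero magnitude: 1200 rad/s, 14700 rad/s.
The highest is 14700 rad/s.

14700 rad/s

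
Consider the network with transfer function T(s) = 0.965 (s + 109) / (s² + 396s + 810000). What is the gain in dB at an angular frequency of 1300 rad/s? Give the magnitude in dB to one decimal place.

-58.2 dB

|j1300 + 109| = √(1300² + 109²) = 1305
|(j1300)² + 396(j1300) + 810000| = |-8.8e+05 + j5.148e+05| = 1.02e+06
|T(j1300)| = 0.965 × 1305 / 1.02e+06 = 0.0012348
20 log₁₀(0.0012348) = -58.17 dB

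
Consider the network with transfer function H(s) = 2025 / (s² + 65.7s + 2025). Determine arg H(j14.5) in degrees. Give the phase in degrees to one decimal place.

-27.7°

∠[(j14.5)² + 65.7(j14.5) + 2025] = ∠[1814.8 + j952.65] = 27.70°
∠H(j14.5) = −27.70° = -27.70°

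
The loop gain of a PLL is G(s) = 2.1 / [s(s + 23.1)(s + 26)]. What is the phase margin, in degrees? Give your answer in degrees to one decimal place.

90.0°

Gain crossover: |G(jω)| = 1 at ω ≈ 0.0035 rad/sec.
∠G(j0.0035) = −90° − arctan(0.0035/23.1) − arctan(0.0035/26) ≈ -90.02°
PM = 180° + (-90.02°) = 89.98°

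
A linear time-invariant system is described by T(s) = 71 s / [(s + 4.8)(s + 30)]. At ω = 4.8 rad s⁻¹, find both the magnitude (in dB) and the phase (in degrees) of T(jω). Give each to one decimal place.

|j4.8| = 4.8
|j4.8 + 4.8| = √(4.8² + 4.8²) = 6.788
|j4.8 + 30| = √(4.8² + 30²) = 30.38
|T(j4.8)| = 71 × 4.8 / (6.788 × 30.38) = 1.6525
20 log₁₀(1.6525) = 4.36 dB
∠(j4.8) = 90.00°
∠(j4.8 + 4.8) = arctan(4.8/4.8) = 45.00°
∠(j4.8 + 30) = arctan(4.8/30) = 9.09°
∠T(j4.8) = 90.00° − (45.00° + 9.09°) = 35.91°

|T| = 4.4 dB, ∠T = 35.9°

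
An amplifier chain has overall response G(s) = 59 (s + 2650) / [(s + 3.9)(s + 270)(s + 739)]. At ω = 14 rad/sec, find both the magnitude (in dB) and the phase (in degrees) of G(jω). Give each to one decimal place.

|j14 + 2650| = √(14² + 2650²) = 2650
|j14 + 3.9| = √(14² + 3.9²) = 14.53
|j14 + 270| = √(14² + 270²) = 270.4
|j14 + 739| = √(14² + 739²) = 739.1
|G(j14)| = 59 × 2650 / (14.53 × 270.4 × 739.1) = 0.053837
20 log₁₀(0.053837) = -25.38 dB
∠(j14 + 2650) = arctan(14/2650) = 0.30°
∠(j14 + 3.9) = arctan(14/3.9) = 74.43°
∠(j14 + 270) = arctan(14/270) = 2.97°
∠(j14 + 739) = arctan(14/739) = 1.09°
∠G(j14) = 0.30° − (74.43° + 2.97° + 1.09°) = -78.18°

|G| = -25.4 dB, ∠G = -78.2°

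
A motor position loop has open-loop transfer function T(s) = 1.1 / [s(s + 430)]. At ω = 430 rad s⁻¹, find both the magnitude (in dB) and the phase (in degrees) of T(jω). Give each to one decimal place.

|T| = -107.5 dB, ∠T = -135.0°

|j430 + 430| = √(430² + 430²) = 608.1
|j430| = 430
|T(j430)| = 1.1 / (608.1 × 430) = 4.2067e-06
20 log₁₀(4.2067e-06) = -107.52 dB
∠(j430 + 430) = arctan(430/430) = 45.00°
∠(j430) = 90.00°
∠T(j430) = − (45.00° + 90.00°) = -135.00°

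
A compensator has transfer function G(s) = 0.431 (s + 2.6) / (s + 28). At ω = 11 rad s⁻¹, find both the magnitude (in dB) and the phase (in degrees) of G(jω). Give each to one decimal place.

|j11 + 2.6| = √(11² + 2.6²) = 11.3
|j11 + 28| = √(11² + 28²) = 30.08
|G(j11)| = 0.431 × 11.3 / 30.08 = 0.16194
20 log₁₀(0.16194) = -15.81 dB
∠(j11 + 2.6) = arctan(11/2.6) = 76.70°
∠(j11 + 28) = arctan(11/28) = 21.45°
∠G(j11) = 76.70° − 21.45° = 55.25°

|G| = -15.8 dB, ∠G = 55.3°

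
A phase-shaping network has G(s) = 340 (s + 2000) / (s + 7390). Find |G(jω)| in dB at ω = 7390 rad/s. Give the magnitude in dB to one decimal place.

47.9 dB

|j7390 + 2000| = √(7390² + 2000²) = 7656
|j7390 + 7390| = √(7390² + 7390²) = 1.045e+04
|G(j7390)| = 340 × 7656 / 1.045e+04 = 249.07
20 log₁₀(249.07) = 47.93 dB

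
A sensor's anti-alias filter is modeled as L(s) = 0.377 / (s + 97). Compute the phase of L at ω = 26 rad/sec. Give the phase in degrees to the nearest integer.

-15°

∠(j26 + 97) = arctan(26/97) = 15.00°
∠L(j26) = −15.00° = -15.00°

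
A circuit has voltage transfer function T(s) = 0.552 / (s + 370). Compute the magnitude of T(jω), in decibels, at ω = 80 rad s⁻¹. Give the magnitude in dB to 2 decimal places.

-56.72 dB

|j80 + 370| = √(80² + 370²) = 378.5
|T(j80)| = 0.552 / 378.5 = 0.0014582
20 log₁₀(0.0014582) = -56.724 dB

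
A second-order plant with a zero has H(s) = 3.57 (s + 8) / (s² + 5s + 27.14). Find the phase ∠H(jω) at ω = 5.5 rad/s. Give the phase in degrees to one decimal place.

∠(j5.5 + 8) = arctan(5.5/8) = 34.51°
∠[(j5.5)² + 5(j5.5) + 27.14] = ∠[-3.11 + j27.5] = 96.45°
∠H(j5.5) = 34.51° − 96.45° = -61.94°

-61.9°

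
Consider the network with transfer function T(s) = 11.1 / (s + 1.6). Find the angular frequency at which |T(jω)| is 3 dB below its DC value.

1.6 rad/s

For a single-pole low-pass, the −3 dB point is at the pole: ω = 1.6 rad/s.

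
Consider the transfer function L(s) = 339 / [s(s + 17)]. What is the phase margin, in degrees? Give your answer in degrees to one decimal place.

Gain crossover: |L(jω)| = 1 at ω ≈ 15 rad/sec.
∠L(j15) = −90° − arctan(15/17) ≈ -131.36°
PM = 180° + (-131.36°) = 48.64°

48.6 deg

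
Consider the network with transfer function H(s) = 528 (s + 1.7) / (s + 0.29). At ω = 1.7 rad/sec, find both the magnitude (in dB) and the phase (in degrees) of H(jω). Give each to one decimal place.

|j1.7 + 1.7| = √(1.7² + 1.7²) = 2.404
|j1.7 + 0.29| = √(1.7² + 0.29²) = 1.725
|H(j1.7)| = 528 × 2.404 / 1.725 = 736.07
20 log₁₀(736.07) = 57.34 dB
∠(j1.7 + 1.7) = arctan(1.7/1.7) = 45.00°
∠(j1.7 + 0.29) = arctan(1.7/0.29) = 80.32°
∠H(j1.7) = 45.00° − 80.32° = -35.32°

|H| = 57.3 dB, ∠H = -35.3°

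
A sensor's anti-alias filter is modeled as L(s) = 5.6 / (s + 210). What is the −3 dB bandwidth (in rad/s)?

For a single-pole low-pass, the −3 dB point is at the pole: ω = 210 rad/s.

210 rad/s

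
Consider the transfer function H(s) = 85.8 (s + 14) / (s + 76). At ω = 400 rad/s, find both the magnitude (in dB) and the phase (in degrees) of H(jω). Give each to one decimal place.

|j400 + 14| = √(400² + 14²) = 400.2
|j400 + 76| = √(400² + 76²) = 407.2
|H(j400)| = 85.8 × 400.2 / 407.2 = 84.344
20 log₁₀(84.344) = 38.52 dB
∠(j400 + 14) = arctan(400/14) = 88.00°
∠(j400 + 76) = arctan(400/76) = 79.24°
∠H(j400) = 88.00° − 79.24° = 8.75°

|H| = 38.5 dB, ∠H = 8.8°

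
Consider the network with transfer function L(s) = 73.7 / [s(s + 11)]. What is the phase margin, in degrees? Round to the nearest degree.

62 deg

Gain crossover: |L(jω)| = 1 at ω ≈ 5.9 rad/sec.
∠L(j5.9) = −90° − arctan(5.9/11) ≈ -118.22°
PM = 180° + (-118.22°) = 61.78°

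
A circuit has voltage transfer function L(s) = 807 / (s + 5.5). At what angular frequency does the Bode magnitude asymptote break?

5.5 rad s⁻¹

The single real pole at s = −5.5 gives a corner at ω = 5.5 rad s⁻¹.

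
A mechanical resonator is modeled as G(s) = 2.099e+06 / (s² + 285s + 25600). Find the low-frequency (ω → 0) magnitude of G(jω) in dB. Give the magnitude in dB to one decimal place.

G(0) = 2.099e+06 / 25600 = 81.992
20 log₁₀(81.992) = 38.28 dB

38.3 dB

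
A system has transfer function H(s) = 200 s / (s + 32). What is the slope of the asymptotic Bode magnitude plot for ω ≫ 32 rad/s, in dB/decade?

With 1 zero and 1 pole, the high-frequency asymptotic slope is 20 × (1 − 1) = 0 dB/decade.

0 dB/decade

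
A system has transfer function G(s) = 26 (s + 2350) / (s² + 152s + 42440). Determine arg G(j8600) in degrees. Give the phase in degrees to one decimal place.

∠(j8600 + 2350) = arctan(8600/2350) = 74.72°
∠[(j8600)² + 152(j8600) + 42440] = ∠[-7.3918e+07 + j1.3072e+06] = 178.99°
∠G(j8600) = 74.72° − 178.99° = -104.27°

-104.3°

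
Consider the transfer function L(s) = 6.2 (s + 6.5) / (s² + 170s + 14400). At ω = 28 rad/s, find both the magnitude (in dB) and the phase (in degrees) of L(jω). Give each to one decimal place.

|j28 + 6.5| = √(28² + 6.5²) = 28.74
|(j28)² + 170(j28) + 14400| = |13616 + j4760| = 1.442e+04
|L(j28)| = 6.2 × 28.74 / 1.442e+04 = 0.012356
20 log₁₀(0.012356) = -38.16 dB
∠(j28 + 6.5) = arctan(28/6.5) = 76.93°
∠[(j28)² + 170(j28) + 14400] = ∠[13616 + j4760] = 19.27°
∠L(j28) = 76.93° − 19.27° = 57.66°

|L| = -38.2 dB, ∠L = 57.7 deg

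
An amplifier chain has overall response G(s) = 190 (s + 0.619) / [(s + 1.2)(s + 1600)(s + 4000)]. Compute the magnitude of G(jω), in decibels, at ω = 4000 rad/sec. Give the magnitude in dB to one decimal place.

|j4000 + 0.619| = √(4000² + 0.619²) = 4000
|j4000 + 1.2| = √(4000² + 1.2²) = 4000
|j4000 + 1600| = √(4000² + 1600²) = 4308
|j4000 + 4000| = √(4000² + 4000²) = 5657
|G(j4000)| = 190 × 4000 / (4000 × 4308 × 5657) = 7.7963e-06
20 log₁₀(7.7963e-06) = -102.16 dB

-102.2 dB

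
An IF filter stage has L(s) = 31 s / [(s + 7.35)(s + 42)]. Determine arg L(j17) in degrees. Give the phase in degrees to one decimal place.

1.3°

∠(j17) = 90.00°
∠(j17 + 7.35) = arctan(17/7.35) = 66.62°
∠(j17 + 42) = arctan(17/42) = 22.04°
∠L(j17) = 90.00° − (66.62° + 22.04°) = 1.35°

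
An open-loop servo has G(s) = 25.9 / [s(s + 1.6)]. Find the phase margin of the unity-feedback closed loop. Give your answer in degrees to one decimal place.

Gain crossover: |G(jω)| = 1 at ω ≈ 4.97 rad/s.
∠G(j4.97) = −90° − arctan(4.97/1.6) ≈ -162.14°
PM = 180° + (-162.14°) = 17.86°

17.9°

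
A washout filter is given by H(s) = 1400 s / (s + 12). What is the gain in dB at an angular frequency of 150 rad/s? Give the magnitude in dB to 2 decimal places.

|j150| = 150
|j150 + 12| = √(150² + 12²) = 150.5
|H(j150)| = 1400 × 150 / 150.5 = 1395.5
20 log₁₀(1395.5) = 62.895 dB

62.89 dB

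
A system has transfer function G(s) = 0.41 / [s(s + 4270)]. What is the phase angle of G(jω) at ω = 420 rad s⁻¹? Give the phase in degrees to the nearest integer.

-96°

∠(j420 + 4270) = arctan(420/4270) = 5.62°
∠(j420) = 90.00°
∠G(j420) = − (5.62° + 90.00°) = -95.62°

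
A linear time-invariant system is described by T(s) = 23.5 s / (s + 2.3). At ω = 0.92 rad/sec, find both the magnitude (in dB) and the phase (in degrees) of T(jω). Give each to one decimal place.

|j0.92| = 0.92
|j0.92 + 2.3| = √(0.92² + 2.3²) = 2.477
|T(j0.92)| = 23.5 × 0.92 / 2.477 = 8.7277
20 log₁₀(8.7277) = 18.82 dB
∠(j0.92) = 90.00°
∠(j0.92 + 2.3) = arctan(0.92/2.3) = 21.80°
∠T(j0.92) = 90.00° − 21.80° = 68.20°

|T| = 18.8 dB, ∠T = 68.2 deg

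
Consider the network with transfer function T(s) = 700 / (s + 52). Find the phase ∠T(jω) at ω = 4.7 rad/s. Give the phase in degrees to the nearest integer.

∠(j4.7 + 52) = arctan(4.7/52) = 5.16°
∠T(j4.7) = −5.16° = -5.16°

-5 deg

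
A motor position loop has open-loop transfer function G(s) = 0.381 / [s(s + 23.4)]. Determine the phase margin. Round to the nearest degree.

Gain crossover: |G(jω)| = 1 at ω ≈ 0.0163 rad/s.
∠G(j0.0163) = −90° − arctan(0.0163/23.4) ≈ -90.04°
PM = 180° + (-90.04°) = 89.96°

90 deg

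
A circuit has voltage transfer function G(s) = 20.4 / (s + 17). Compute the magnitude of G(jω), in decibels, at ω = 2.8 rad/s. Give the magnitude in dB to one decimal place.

|j2.8 + 17| = √(2.8² + 17²) = 17.23
|G(j2.8)| = 20.4 / 17.23 = 1.184
20 log₁₀(1.184) = 1.47 dB

1.5 dB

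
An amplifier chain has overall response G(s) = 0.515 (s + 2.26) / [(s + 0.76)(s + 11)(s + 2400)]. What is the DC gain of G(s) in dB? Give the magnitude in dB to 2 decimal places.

-84.73 dB

G(0) = 0.515 × 2.26 / (0.76 × 11 × 2400) = 5.8009e-05
20 log₁₀(5.8009e-05) = -84.730 dB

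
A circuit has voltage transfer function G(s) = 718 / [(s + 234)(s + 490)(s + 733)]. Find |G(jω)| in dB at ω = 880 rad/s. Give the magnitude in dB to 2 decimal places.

|j880 + 234| = √(880² + 234²) = 910.6
|j880 + 490| = √(880² + 490²) = 1007
|j880 + 733| = √(880² + 733²) = 1145
|G(j880)| = 718 / (910.6 × 1007 × 1145) = 6.8354e-07
20 log₁₀(6.8354e-07) = -123.305 dB

-123.30 dB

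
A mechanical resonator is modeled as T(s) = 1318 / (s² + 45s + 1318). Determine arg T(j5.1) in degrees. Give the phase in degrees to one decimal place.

∠[(j5.1)² + 45(j5.1) + 1318] = ∠[1292 + j229.5] = 10.07°
∠T(j5.1) = −10.07° = -10.07°

-10.1°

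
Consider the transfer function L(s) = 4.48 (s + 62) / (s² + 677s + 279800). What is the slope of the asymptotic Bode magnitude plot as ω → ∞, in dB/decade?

With 1 zero and 2 poles, the high-frequency asymptotic slope is 20 × (1 − 2) = -20 dB/decade.

-20 dB/decade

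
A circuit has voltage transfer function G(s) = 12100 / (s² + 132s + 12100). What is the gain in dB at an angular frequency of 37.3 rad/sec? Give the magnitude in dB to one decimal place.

0.2 dB

|(j37.3)² + 132(j37.3) + 12100| = |10709 + j4923.6| = 1.179e+04
|G(j37.3)| = 12100 / 1.179e+04 = 1.0266
20 log₁₀(1.0266) = 0.23 dB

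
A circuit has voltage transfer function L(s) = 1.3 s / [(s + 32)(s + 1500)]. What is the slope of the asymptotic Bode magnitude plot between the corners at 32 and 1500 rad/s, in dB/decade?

0 dB/decade

In this band the factors already past their corner are: 1 differentiator zero, pole at 32; net slope = 0 dB/decade.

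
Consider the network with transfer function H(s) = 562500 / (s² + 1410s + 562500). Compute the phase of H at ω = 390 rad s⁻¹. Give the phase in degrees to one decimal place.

-53.3°

∠[(j390)² + 1410(j390) + 562500] = ∠[4.104e+05 + j5.499e+05] = 53.27°
∠H(j390) = −53.27° = -53.27°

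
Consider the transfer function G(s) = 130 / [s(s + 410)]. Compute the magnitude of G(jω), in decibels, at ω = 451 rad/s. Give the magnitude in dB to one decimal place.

|j451 + 410| = √(451² + 410²) = 609.5
|j451| = 451
|G(j451)| = 130 / (609.5 × 451) = 0.00047292
20 log₁₀(0.00047292) = -66.50 dB

-66.5 dB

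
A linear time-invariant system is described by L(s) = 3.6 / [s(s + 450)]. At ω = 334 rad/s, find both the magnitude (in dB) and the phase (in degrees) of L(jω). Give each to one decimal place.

|L| = -94.3 dB, ∠L = -126.6°

|j334 + 450| = √(334² + 450²) = 560.4
|j334| = 334
|L(j334)| = 3.6 / (560.4 × 334) = 1.9233e-05
20 log₁₀(1.9233e-05) = -94.32 dB
∠(j334 + 450) = arctan(334/450) = 36.58°
∠(j334) = 90.00°
∠L(j334) = − (36.58° + 90.00°) = -126.58°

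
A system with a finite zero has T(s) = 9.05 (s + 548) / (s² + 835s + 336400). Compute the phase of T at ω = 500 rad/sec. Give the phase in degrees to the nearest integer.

-36 deg

∠(j500 + 548) = arctan(500/548) = 42.38°
∠[(j500)² + 835(j500) + 336400] = ∠[86400 + j4.175e+05] = 78.31°
∠T(j500) = 42.38° − 78.31° = -35.93°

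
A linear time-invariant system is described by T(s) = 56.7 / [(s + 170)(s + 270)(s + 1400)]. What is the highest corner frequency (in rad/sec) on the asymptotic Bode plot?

Break frequencies occur at each pole and zero magnitude: 170 rad/sec, 270 rad/sec, 1400 rad/sec.
The highest is 1400 rad/sec.

1400 rad/sec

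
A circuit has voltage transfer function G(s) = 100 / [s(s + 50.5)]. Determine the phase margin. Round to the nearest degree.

88°

Gain crossover: |G(jω)| = 1 at ω ≈ 1.98 rad s⁻¹.
∠G(j1.98) = −90° − arctan(1.98/50.5) ≈ -92.24°
PM = 180° + (-92.24°) = 87.76°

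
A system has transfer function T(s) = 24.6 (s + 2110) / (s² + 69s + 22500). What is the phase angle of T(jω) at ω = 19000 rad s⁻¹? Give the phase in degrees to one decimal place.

∠(j19000 + 2110) = arctan(19000/2110) = 83.66°
∠[(j19000)² + 69(j19000) + 22500] = ∠[-3.6098e+08 + j1.311e+06] = 179.79°
∠T(j19000) = 83.66° − 179.79° = -96.13°

-96.1°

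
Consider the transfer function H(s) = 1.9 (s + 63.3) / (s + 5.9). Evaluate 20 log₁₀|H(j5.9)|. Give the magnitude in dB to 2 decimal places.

23.21 dB

|j5.9 + 63.3| = √(5.9² + 63.3²) = 63.57
|j5.9 + 5.9| = √(5.9² + 5.9²) = 8.344
|H(j5.9)| = 1.9 × 63.57 / 8.344 = 14.477
20 log₁₀(14.477) = 23.213 dB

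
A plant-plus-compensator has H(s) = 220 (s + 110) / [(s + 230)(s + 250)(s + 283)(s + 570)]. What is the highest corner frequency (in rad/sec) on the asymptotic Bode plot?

Break frequencies occur at each pole and zero magnitude: 110 rad/sec, 230 rad/sec, 250 rad/sec, 283 rad/sec, 570 rad/sec.
The highest is 570 rad/sec.

570 rad/sec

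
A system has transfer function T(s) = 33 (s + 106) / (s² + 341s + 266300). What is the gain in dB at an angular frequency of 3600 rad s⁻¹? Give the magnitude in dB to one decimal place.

-40.6 dB

|j3600 + 106| = √(3600² + 106²) = 3602
|(j3600)² + 341(j3600) + 266300| = |-1.2694e+07 + j1.2276e+06| = 1.275e+07
|T(j3600)| = 33 × 3602 / 1.275e+07 = 0.0093195
20 log₁₀(0.0093195) = -40.61 dB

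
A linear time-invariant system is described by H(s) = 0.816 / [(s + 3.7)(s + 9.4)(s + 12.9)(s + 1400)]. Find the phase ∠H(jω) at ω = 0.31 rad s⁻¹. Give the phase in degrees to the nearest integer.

∠(j0.31 + 3.7) = arctan(0.31/3.7) = 4.79°
∠(j0.31 + 9.4) = arctan(0.31/9.4) = 1.89°
∠(j0.31 + 12.9) = arctan(0.31/12.9) = 1.38°
∠(j0.31 + 1400) = arctan(0.31/1400) = 0.01°
∠H(j0.31) = − (4.79° + 1.89° + 1.38° + 0.01°) = -8.07°

-8 deg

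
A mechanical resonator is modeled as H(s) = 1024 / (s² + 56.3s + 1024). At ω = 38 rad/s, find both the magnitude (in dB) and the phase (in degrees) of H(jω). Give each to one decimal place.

|(j38)² + 56.3(j38) + 1024| = |-420 + j2139.4| = 2180
|H(j38)| = 1024 / 2180 = 0.46967
20 log₁₀(0.46967) = -6.56 dB
∠[(j38)² + 56.3(j38) + 1024] = ∠[-420 + j2139.4] = 101.11°
∠H(j38) = −101.11° = -101.11°

|H| = -6.6 dB, ∠H = -101.1°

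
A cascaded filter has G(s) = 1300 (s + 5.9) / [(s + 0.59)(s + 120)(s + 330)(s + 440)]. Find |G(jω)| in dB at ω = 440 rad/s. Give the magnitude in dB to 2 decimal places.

|j440 + 5.9| = √(440² + 5.9²) = 440
|j440 + 0.59| = √(440² + 0.59²) = 440
|j440 + 120| = √(440² + 120²) = 456.1
|j440 + 330| = √(440² + 330²) = 550
|j440 + 440| = √(440² + 440²) = 622.3
|G(j440)| = 1300 × 440 / (440 × 456.1 × 550 × 622.3) = 8.3295e-06
20 log₁₀(8.3295e-06) = -101.588 dB

-101.59 dB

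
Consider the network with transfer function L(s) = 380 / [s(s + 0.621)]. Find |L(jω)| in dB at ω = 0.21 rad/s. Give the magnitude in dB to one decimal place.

|j0.21 + 0.621| = √(0.21² + 0.621²) = 0.6555
|j0.21| = 0.21
|L(j0.21)| = 380 / (0.6555 × 0.21) = 2760.3
20 log₁₀(2760.3) = 68.82 dB

68.8 dB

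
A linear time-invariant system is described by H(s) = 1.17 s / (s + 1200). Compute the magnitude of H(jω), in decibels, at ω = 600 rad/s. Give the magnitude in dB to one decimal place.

|j600| = 600
|j600 + 1200| = √(600² + 1200²) = 1342
|H(j600)| = 1.17 × 600 / 1342 = 0.52324
20 log₁₀(0.52324) = -5.63 dB

-5.6 dB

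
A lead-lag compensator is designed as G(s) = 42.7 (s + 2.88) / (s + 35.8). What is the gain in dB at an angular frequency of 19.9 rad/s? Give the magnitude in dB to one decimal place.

|j19.9 + 2.88| = √(19.9² + 2.88²) = 20.11
|j19.9 + 35.8| = √(19.9² + 35.8²) = 40.96
|G(j19.9)| = 42.7 × 20.11 / 40.96 = 20.962
20 log₁₀(20.962) = 26.43 dB

26.4 dB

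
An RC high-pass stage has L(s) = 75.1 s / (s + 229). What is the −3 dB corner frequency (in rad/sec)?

For a single-pole high-pass, the −3 dB point is at the pole: ω = 229 rad/sec.

229 rad/sec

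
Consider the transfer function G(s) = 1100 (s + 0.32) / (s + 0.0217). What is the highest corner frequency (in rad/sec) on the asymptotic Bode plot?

0.32 rad/sec

Break frequencies occur at each pole and zero magnitude: 0.0217 rad/sec, 0.32 rad/sec.
The highest is 0.32 rad/sec.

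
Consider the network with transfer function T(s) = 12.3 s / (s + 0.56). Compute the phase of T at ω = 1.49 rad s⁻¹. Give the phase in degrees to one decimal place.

20.6 deg

∠(j1.49) = 90.00°
∠(j1.49 + 0.56) = arctan(1.49/0.56) = 69.40°
∠T(j1.49) = 90.00° − 69.40° = 20.60°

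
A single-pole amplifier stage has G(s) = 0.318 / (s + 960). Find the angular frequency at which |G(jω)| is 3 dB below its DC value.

For a single-pole low-pass, the −3 dB point is at the pole: ω = 960 rad/s.

960 rad/s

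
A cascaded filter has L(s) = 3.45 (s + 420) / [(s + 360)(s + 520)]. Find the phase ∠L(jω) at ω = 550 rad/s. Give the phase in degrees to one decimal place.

-50.8°

∠(j550 + 420) = arctan(550/420) = 52.63°
∠(j550 + 360) = arctan(550/360) = 56.79°
∠(j550 + 520) = arctan(550/520) = 46.61°
∠L(j550) = 52.63° − (56.79° + 46.61°) = -50.77°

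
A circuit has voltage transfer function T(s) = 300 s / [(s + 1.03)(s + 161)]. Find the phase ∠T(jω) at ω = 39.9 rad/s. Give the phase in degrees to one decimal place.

-12.4°

∠(j39.9) = 90.00°
∠(j39.9 + 1.03) = arctan(39.9/1.03) = 88.52°
∠(j39.9 + 161) = arctan(39.9/161) = 13.92°
∠T(j39.9) = 90.00° − (88.52° + 13.92°) = -12.44°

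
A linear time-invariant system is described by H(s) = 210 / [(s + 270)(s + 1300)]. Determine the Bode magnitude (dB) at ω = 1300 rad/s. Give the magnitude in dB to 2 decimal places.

|j1300 + 270| = √(1300² + 270²) = 1328
|j1300 + 1300| = √(1300² + 1300²) = 1838
|H(j1300)| = 210 / (1328 × 1838) = 8.6029e-05
20 log₁₀(8.6029e-05) = -81.307 dB

-81.31 dB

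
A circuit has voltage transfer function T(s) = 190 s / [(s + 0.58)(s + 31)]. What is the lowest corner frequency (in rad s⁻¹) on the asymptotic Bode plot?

Break frequencies occur at each pole and zero magnitude: 0.58 rad s⁻¹, 31 rad s⁻¹.
The lowest is 0.58 rad s⁻¹.

0.58 rad s⁻¹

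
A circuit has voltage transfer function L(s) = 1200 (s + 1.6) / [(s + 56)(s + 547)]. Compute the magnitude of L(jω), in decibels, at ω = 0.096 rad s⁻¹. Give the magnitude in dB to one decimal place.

|j0.096 + 1.6| = √(0.096² + 1.6²) = 1.603
|j0.096 + 56| = √(0.096² + 56²) = 56
|j0.096 + 547| = √(0.096² + 547²) = 547
|L(j0.096)| = 1200 × 1.603 / (56 × 547) = 0.062792
20 log₁₀(0.062792) = -24.04 dB

-24.0 dB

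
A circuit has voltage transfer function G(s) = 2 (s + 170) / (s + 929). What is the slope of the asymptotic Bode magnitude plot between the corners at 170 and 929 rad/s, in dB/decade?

20 dB/decade

In this band the factors already past their corner are: zero at 170; net slope = 20 dB/decade.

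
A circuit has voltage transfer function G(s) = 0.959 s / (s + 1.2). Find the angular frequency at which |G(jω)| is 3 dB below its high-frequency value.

1.2 rad s⁻¹

For a single-pole high-pass, the −3 dB point is at the pole: ω = 1.2 rad s⁻¹.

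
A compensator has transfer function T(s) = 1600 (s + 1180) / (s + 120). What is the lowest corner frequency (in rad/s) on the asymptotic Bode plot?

Break frequencies occur at each pole and zero magnitude: 120 rad/s, 1180 rad/s.
The lowest is 120 rad/s.

120 rad/s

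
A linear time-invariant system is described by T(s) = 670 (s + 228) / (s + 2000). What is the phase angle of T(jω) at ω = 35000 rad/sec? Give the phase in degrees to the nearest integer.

3°

∠(j35000 + 228) = arctan(35000/228) = 89.63°
∠(j35000 + 2000) = arctan(35000/2000) = 86.73°
∠T(j35000) = 89.63° − 86.73° = 2.90°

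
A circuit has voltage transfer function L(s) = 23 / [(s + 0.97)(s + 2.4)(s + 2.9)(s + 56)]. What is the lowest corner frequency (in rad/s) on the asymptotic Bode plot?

0.97 rad/s

Break frequencies occur at each pole and zero magnitude: 0.97 rad/s, 2.4 rad/s, 2.9 rad/s, 56 rad/s.
The lowest is 0.97 rad/s.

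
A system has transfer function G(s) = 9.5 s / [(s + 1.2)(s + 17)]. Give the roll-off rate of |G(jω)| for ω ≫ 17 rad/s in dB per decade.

-20 dB/decade

With 1 zero and 2 poles, the high-frequency asymptotic slope is 20 × (1 − 2) = -20 dB/decade.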